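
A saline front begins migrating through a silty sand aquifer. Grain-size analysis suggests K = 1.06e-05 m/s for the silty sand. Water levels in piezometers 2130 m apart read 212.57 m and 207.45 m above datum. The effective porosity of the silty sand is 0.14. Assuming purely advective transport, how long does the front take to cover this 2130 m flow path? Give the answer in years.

Convert K: 1.06e-05 m/s × 86400 = 0.9158 m/day.
Hydraulic gradient i = (212.57 − 207.45) / 2130 = 5.12 / 2130 = 0.002404.
Darcy flux q = K · i = 0.9158 × 0.002404 = 0.002201 m/day.
Seepage velocity v = q / n_e = 0.002201 / 0.14 = 0.01572 m/day.
Travel time t = L / v = 2130 / 0.01572 = 1.355e+05 days = 370.9 years.

371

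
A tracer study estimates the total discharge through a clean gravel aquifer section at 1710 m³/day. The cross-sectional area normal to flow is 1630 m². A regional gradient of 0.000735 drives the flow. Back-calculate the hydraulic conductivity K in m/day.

Hydraulic gradient i = 0.000735.
From Q = K·A·i, K = Q / (A·i) = 1710 / (1630 × 0.0007350) = 1427 m/day.

1430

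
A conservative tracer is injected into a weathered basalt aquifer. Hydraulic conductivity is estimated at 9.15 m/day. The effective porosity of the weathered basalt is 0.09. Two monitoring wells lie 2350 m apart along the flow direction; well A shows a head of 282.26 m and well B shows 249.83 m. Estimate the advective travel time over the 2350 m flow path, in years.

4.59

Hydraulic gradient i = (282.26 − 249.83) / 2350 = 32.43 / 2350 = 0.01380.
Darcy flux q = K · i = 9.150 × 0.01380 = 0.1263 m/day.
Seepage velocity v = q / n_e = 0.1263 / 0.09 = 1.403 m/day.
Travel time t = L / v = 2350 / 1.403 = 1675 days = 4.586 years.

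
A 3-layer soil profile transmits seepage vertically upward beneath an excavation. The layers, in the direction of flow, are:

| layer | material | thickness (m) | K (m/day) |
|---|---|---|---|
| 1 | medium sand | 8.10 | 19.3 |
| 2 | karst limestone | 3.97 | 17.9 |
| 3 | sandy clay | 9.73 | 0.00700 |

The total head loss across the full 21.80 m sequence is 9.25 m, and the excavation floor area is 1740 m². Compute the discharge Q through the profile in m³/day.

Flow is perpendicular to layering, so the layers act in series and the equivalent K is the thickness-weighted harmonic mean.
Total thickness L = 8.10 + 3.97 + 9.73 = 21.80 m.
Σ(b_i/K_i) = 8.10/19.3 + 3.97/17.9 + 9.73/0.00700 = 1391 d.
K_eq = L / Σ(b_i/K_i) = 21.80 / 1391 = 0.01568 m/day.
Q = K_eq · A · (Δh/L) = 0.01568 × 1740 × (9.25/21.80) = 11.57 m³/day.

11.6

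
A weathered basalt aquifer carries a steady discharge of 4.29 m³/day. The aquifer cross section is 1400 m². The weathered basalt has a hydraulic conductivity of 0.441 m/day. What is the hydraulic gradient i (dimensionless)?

0.00695

From Q = K·A·i, i = Q / (K·A) = 4.29 / (0.4410 × 1400) = 0.006948.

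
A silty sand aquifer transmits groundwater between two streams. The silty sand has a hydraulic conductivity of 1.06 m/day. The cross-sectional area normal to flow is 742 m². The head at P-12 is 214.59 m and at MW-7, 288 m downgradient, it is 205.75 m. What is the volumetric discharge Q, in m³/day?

Hydraulic gradient i = (214.59 − 205.75) / 288 = 8.84 / 288 = 0.03069.
Darcy's law: Q = K · A · i = 1.060 × 742.0 × 0.03069 = 24.14 m³/day.

24.1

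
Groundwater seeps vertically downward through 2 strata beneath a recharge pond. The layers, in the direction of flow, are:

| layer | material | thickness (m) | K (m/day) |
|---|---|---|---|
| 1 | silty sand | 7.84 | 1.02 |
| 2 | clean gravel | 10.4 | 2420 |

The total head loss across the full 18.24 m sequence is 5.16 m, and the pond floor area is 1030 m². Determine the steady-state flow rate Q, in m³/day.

Flow is perpendicular to layering, so the layers act in series and the equivalent K is the thickness-weighted harmonic mean.
Total thickness L = 7.84 + 10.4 = 18.24 m.
Σ(b_i/K_i) = 7.84/1.02 + 10.4/2420 = 7.691 d.
K_eq = L / Σ(b_i/K_i) = 18.24 / 7.691 = 2.372 m/day.
Q = K_eq · A · (Δh/L) = 2.372 × 1030 × (5.16/18.24) = 691.1 m³/day.

691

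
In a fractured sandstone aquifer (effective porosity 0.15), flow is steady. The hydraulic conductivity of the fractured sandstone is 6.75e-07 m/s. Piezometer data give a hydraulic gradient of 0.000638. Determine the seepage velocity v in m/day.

0.000248

Convert K: 6.75e-07 m/s × 86400 = 0.05832 m/day.
Hydraulic gradient i = 0.000638.
Darcy flux q = K · i = 0.05832 × 0.0006380 = 3.721e-05 m/day.
Seepage velocity v = q / n_e = 3.721e-05 / 0.15 = 0.0002481 m/day.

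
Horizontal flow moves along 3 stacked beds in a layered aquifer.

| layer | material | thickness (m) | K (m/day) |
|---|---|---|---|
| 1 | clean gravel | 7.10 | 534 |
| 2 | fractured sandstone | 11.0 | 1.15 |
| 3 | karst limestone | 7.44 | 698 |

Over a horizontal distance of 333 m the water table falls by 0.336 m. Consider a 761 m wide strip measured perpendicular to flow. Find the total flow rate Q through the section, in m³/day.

Flow is parallel to layering, so each bed carries its own Darcy discharge and the transmissivities add.
Σ(K_i·b_i) = 534×7.10 + 1.15×11.0 + 698×7.44 = 8997 m²/day.
Hydraulic gradient i = Δh / L = 0.336 / 333 = 0.001009.
Q = Σ(K_i·b_i) · W · i = 8997 × 761 × 0.001009 = 6909 m³/day.

6910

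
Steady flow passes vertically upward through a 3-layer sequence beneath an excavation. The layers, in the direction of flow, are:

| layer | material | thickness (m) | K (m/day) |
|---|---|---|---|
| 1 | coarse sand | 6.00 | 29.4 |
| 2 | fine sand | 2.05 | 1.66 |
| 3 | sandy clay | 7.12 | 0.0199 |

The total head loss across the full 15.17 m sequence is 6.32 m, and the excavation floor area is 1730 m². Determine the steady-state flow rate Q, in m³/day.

30.4

Flow is perpendicular to layering, so the layers act in series and the equivalent K is the thickness-weighted harmonic mean.
Total thickness L = 6.00 + 2.05 + 7.12 = 15.17 m.
Σ(b_i/K_i) = 6.00/29.4 + 2.05/1.66 + 7.12/0.0199 = 359.2 d.
K_eq = L / Σ(b_i/K_i) = 15.17 / 359.2 = 0.04223 m/day.
Q = K_eq · A · (Δh/L) = 0.04223 × 1730 × (6.32/15.17) = 30.44 m³/day.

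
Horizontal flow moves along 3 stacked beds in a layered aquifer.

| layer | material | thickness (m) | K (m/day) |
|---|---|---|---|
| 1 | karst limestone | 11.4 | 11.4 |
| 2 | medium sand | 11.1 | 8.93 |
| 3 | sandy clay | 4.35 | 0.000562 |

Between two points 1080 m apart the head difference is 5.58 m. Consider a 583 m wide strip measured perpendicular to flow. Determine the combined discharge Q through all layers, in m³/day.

690

Flow is parallel to layering, so each bed carries its own Darcy discharge and the transmissivities add.
Σ(K_i·b_i) = 11.4×11.4 + 8.93×11.1 + 0.000562×4.35 = 229.1 m²/day.
Hydraulic gradient i = Δh / L = 5.58 / 1080 = 0.005167.
Q = Σ(K_i·b_i) · W · i = 229.1 × 583 × 0.005167 = 690.0 m³/day.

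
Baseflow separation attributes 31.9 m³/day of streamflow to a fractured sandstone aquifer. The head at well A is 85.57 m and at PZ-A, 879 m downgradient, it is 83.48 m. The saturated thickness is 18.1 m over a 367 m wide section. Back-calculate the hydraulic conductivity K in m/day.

2.02

Cross-sectional area A = 367 × 18.1 = 6643 m².
Hydraulic gradient i = (85.57 − 83.48) / 879 = 2.09 / 879 = 0.002378.
From Q = K·A·i, K = Q / (A·i) = 31.9 / (6643 × 0.002378) = 2.020 m/day.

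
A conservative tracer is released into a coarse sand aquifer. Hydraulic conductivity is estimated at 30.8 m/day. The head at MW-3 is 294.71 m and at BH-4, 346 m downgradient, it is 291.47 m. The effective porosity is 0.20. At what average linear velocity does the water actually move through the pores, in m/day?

1.44

Hydraulic gradient i = (294.71 − 291.47) / 346 = 3.24 / 346 = 0.009364.
Darcy flux q = K · i = 30.80 × 0.009364 = 0.2884 m/day.
Seepage velocity v = q / n_e = 0.2884 / 0.20 = 1.442 m/day.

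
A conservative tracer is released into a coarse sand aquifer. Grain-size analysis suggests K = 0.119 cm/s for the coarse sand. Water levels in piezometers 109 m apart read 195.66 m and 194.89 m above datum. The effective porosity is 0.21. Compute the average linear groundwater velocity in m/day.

Convert K: 0.119 cm/s × 864 = 102.8 m/day.
Hydraulic gradient i = (195.66 − 194.89) / 109 = 0.77 / 109 = 0.007064.
Darcy flux q = K · i = 102.8 × 0.007064 = 0.7263 m/day.
Seepage velocity v = q / n_e = 0.7263 / 0.21 = 3.459 m/day.

3.46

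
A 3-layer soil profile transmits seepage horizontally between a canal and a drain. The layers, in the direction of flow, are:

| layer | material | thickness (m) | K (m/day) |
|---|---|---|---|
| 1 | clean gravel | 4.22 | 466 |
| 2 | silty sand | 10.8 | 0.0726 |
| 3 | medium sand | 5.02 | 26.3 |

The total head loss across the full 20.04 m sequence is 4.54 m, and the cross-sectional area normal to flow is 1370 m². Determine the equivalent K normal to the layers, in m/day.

0.135

Flow is perpendicular to layering, so the layers act in series and the equivalent K is the thickness-weighted harmonic mean.
Total thickness L = 4.22 + 10.8 + 5.02 = 20.04 m.
Σ(b_i/K_i) = 4.22/466 + 10.8/0.0726 + 5.02/26.3 = 149.0 d.
K_eq = L / Σ(b_i/K_i) = 20.04 / 149.0 = 0.1345 m/day.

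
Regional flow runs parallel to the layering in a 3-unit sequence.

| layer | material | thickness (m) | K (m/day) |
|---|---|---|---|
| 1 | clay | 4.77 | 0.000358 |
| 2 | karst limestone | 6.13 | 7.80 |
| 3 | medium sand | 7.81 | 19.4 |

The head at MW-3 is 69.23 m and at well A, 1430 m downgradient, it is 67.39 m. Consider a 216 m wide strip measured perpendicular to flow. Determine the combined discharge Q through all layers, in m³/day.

Flow is parallel to layering, so each bed carries its own Darcy discharge and the transmissivities add.
Σ(K_i·b_i) = 0.000358×4.77 + 7.80×6.13 + 19.4×7.81 = 199.3 m²/day.
Hydraulic gradient i = (69.23 − 67.39) / 1430 = 1.84 / 1430 = 0.001287.
Q = Σ(K_i·b_i) · W · i = 199.3 × 216 × 0.001287 = 55.40 m³/day.

55.4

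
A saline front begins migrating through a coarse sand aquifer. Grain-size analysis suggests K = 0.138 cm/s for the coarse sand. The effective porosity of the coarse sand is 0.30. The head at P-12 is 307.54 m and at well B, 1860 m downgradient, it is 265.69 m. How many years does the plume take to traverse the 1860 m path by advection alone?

0.569

Convert K: 0.138 cm/s × 864 = 119.2 m/day.
Hydraulic gradient i = (307.54 − 265.69) / 1860 = 41.85 / 1860 = 0.02250.
Darcy flux q = K · i = 119.2 × 0.02250 = 2.683 m/day.
Seepage velocity v = q / n_e = 2.683 / 0.30 = 8.942 m/day.
Travel time t = L / v = 1860 / 8.942 = 208.0 days = 0.5695 years.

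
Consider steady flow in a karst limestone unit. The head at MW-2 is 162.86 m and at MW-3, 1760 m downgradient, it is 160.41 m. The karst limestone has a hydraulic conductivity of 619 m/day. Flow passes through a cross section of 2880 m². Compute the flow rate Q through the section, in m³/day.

2480

Hydraulic gradient i = (162.86 − 160.41) / 1760 = 2.45 / 1760 = 0.001392.
Darcy's law: Q = K · A · i = 619.0 × 2880 × 0.001392 = 2482 m³/day.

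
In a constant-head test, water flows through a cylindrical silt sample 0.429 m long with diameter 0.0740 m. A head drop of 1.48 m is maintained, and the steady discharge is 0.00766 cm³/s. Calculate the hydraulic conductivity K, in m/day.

Cross-sectional area A = π·(d/2)² = π × (0.0740/2)² = 0.004301 m².
Convert discharge: 0.00766 cm³/s = 7.660e-09 m³/s.
Darcy's law rearranged: K = Q·L / (A·Δh) = 7.660e-09 × 0.429 / (0.004301 × 1.48) = 5.163e-07 m/s = 0.04461 m/day.

0.0446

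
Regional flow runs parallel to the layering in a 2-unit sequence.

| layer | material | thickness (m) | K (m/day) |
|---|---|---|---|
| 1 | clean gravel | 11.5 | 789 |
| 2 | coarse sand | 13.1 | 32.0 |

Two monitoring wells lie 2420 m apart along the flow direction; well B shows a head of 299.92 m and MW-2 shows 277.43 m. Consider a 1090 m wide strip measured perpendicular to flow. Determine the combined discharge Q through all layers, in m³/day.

Flow is parallel to layering, so each bed carries its own Darcy discharge and the transmissivities add.
Σ(K_i·b_i) = 789×11.5 + 32.0×13.1 = 9493 m²/day.
Hydraulic gradient i = (299.92 − 277.43) / 2420 = 22.49 / 2420 = 0.009293.
Q = Σ(K_i·b_i) · W · i = 9493 × 1090 × 0.009293 = 96159 m³/day.

96200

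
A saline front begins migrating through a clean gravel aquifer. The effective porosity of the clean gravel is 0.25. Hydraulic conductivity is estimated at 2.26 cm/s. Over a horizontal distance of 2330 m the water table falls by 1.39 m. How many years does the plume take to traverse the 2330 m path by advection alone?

1.37

Convert K: 2.26 cm/s × 864 = 1953 m/day.
Hydraulic gradient i = Δh / L = 1.39 / 2330 = 0.0005966.
Darcy flux q = K · i = 1953 × 0.0005966 = 1.165 m/day.
Seepage velocity v = q / n_e = 1.165 / 0.25 = 4.660 m/day.
Travel time t = L / v = 2330 / 4.660 = 500.1 days = 1.369 years.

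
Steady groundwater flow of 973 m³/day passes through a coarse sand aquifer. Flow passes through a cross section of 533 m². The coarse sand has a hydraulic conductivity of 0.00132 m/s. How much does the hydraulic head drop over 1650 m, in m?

26.4

Convert K: 0.00132 m/s × 86400 = 114.0 m/day.
From Q = K·A·i, i = Q / (K·A) = 973 / (114.0 × 533.0) = 0.01601.
Head loss Δh = i · L = 0.01601 × 1650 = 26.41 m.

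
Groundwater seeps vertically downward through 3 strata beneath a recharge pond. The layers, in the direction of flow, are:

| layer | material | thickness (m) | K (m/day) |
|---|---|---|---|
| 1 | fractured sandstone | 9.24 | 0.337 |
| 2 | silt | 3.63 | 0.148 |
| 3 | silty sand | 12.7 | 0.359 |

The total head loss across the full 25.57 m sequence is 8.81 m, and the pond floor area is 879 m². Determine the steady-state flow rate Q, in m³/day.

88.7

Flow is perpendicular to layering, so the layers act in series and the equivalent K is the thickness-weighted harmonic mean.
Total thickness L = 9.24 + 3.63 + 12.7 = 25.57 m.
Σ(b_i/K_i) = 9.24/0.337 + 3.63/0.148 + 12.7/0.359 = 87.32 d.
K_eq = L / Σ(b_i/K_i) = 25.57 / 87.32 = 0.2928 m/day.
Q = K_eq · A · (Δh/L) = 0.2928 × 879 × (8.81/25.57) = 88.68 m³/day.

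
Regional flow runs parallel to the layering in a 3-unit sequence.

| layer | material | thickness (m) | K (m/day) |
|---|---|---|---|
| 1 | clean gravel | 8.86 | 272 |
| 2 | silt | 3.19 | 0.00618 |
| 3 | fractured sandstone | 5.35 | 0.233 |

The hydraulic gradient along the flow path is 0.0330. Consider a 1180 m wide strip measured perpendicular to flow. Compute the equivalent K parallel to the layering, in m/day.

139

Flow is parallel to layering, so each bed carries its own Darcy discharge and the transmissivities add.
Σ(K_i·b_i) = 272×8.86 + 0.00618×3.19 + 0.233×5.35 = 2411 m²/day.
Total thickness b = 17.40 m, so K_eq = Σ(K_i·b_i)/b = 138.6 m/day.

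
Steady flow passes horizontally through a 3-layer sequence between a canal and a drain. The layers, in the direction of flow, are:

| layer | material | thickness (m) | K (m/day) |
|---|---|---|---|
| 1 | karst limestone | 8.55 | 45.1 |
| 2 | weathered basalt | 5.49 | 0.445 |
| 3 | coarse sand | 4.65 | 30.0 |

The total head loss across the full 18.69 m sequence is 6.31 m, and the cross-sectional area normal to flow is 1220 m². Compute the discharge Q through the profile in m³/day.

Flow is perpendicular to layering, so the layers act in series and the equivalent K is the thickness-weighted harmonic mean.
Total thickness L = 8.55 + 5.49 + 4.65 = 18.69 m.
Σ(b_i/K_i) = 8.55/45.1 + 5.49/0.445 + 4.65/30.0 = 12.68 d.
K_eq = L / Σ(b_i/K_i) = 18.69 / 12.68 = 1.474 m/day.
Q = K_eq · A · (Δh/L) = 1.474 × 1220 × (6.31/18.69) = 607.0 m³/day.

607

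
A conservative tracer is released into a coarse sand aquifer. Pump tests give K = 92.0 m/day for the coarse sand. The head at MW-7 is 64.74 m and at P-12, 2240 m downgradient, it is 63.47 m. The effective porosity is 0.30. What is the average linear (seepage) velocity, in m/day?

Hydraulic gradient i = (64.74 − 63.47) / 2240 = 1.27 / 2240 = 0.0005670.
Darcy flux q = K · i = 92.00 × 0.0005670 = 0.05216 m/day.
Seepage velocity v = q / n_e = 0.05216 / 0.30 = 0.1739 m/day.

0.174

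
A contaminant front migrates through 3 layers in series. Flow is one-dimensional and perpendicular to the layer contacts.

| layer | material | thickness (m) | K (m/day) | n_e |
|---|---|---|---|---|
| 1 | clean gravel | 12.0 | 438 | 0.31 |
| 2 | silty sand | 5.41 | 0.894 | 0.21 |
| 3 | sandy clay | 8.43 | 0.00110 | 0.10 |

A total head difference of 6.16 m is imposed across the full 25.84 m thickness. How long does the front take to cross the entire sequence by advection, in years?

19.4

With flow normal to the layers, continuity requires the same specific discharge q through every layer.
Σ(b_i/K_i) = 12.0/438 + 5.41/0.894 + 8.43/0.00110 = 7670 d.
q = Δh / Σ(b_i/K_i) = 6.16 / 7670 = 0.0008032 m/day.
In each layer the seepage velocity is v_i = q/n_i, so the layer transit time is t_i = b_i·n_i / q:
  layer 1 (clean gravel): t_1 = 12.0 × 0.31 / 0.0008032 = 4632 d
  layer 2 (silty sand): t_2 = 5.41 × 0.21 / 0.0008032 = 1415 d
  layer 3 (sandy clay): t_3 = 8.43 × 0.10 / 0.0008032 = 1050 d
Total t = Σ t_i = 7096 days = 19.43 years.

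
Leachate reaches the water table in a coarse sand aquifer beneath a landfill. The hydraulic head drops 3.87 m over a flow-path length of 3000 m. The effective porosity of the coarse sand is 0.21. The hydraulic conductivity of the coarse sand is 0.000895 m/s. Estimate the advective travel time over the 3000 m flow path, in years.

17.3

Convert K: 0.000895 m/s × 86400 = 77.33 m/day.
Hydraulic gradient i = Δh / L = 3.87 / 3000 = 0.001290.
Darcy flux q = K · i = 77.33 × 0.001290 = 0.09975 m/day.
Seepage velocity v = q / n_e = 0.09975 / 0.21 = 0.4750 m/day.
Travel time t = L / v = 3000 / 0.4750 = 6316 days = 17.29 years.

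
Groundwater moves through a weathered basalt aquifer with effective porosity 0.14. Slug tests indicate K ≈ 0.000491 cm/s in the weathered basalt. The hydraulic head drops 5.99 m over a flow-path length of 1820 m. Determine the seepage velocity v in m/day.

Convert K: 0.000491 cm/s × 864 = 0.4242 m/day.
Hydraulic gradient i = Δh / L = 5.99 / 1820 = 0.003291.
Darcy flux q = K · i = 0.4242 × 0.003291 = 0.001396 m/day.
Seepage velocity v = q / n_e = 0.001396 / 0.14 = 0.009973 m/day.

0.00997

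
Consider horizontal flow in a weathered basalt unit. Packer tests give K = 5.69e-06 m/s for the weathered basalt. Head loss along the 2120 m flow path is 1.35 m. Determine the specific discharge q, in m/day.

Convert K: 5.69e-06 m/s × 86400 = 0.4916 m/day.
Hydraulic gradient i = Δh / L = 1.35 / 2120 = 0.0006368.
Specific discharge q = K · i = 0.4916 × 0.0006368 = 0.0003131 m/day.

0.000313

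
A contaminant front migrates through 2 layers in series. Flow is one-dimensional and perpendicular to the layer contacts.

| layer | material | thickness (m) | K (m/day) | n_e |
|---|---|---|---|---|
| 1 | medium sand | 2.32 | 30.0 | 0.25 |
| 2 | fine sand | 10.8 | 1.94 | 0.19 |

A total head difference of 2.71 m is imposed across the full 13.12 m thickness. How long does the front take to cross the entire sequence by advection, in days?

5.48

With flow normal to the layers, continuity requires the same specific discharge q through every layer.
Σ(b_i/K_i) = 2.32/30.0 + 10.8/1.94 = 5.644 d.
q = Δh / Σ(b_i/K_i) = 2.71 / 5.644 = 0.4801 m/day.
In each layer the seepage velocity is v_i = q/n_i, so the layer transit time is t_i = b_i·n_i / q:
  layer 1 (medium sand): t_1 = 2.32 × 0.25 / 0.4801 = 1.208 d
  layer 2 (fine sand): t_2 = 10.8 × 0.19 / 0.4801 = 4.274 d
Total t = Σ t_i = 5.482 days.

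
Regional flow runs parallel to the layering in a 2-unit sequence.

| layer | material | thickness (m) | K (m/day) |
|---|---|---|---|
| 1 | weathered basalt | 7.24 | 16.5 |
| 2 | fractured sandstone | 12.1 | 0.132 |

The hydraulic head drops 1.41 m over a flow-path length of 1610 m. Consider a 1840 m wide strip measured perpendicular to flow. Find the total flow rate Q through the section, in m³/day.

195

Flow is parallel to layering, so each bed carries its own Darcy discharge and the transmissivities add.
Σ(K_i·b_i) = 16.5×7.24 + 0.132×12.1 = 121.1 m²/day.
Hydraulic gradient i = Δh / L = 1.41 / 1610 = 0.0008758.
Q = Σ(K_i·b_i) · W · i = 121.1 × 1840 × 0.0008758 = 195.1 m³/day.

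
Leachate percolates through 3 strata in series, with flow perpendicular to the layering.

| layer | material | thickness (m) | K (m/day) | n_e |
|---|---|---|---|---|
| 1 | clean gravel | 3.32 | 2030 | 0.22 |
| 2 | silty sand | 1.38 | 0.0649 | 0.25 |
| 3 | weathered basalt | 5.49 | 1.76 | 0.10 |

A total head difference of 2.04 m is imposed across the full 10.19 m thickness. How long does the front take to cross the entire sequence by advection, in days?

With flow normal to the layers, continuity requires the same specific discharge q through every layer.
Σ(b_i/K_i) = 3.32/2030 + 1.38/0.0649 + 5.49/1.76 = 24.38 d.
q = Δh / Σ(b_i/K_i) = 2.04 / 24.38 = 0.08366 m/day.
In each layer the seepage velocity is v_i = q/n_i, so the layer transit time is t_i = b_i·n_i / q:
  layer 1 (clean gravel): t_1 = 3.32 × 0.22 / 0.08366 = 8.731 d
  layer 2 (silty sand): t_2 = 1.38 × 0.25 / 0.08366 = 4.124 d
  layer 3 (weathered basalt): t_3 = 5.49 × 0.10 / 0.08366 = 6.562 d
Total t = Σ t_i = 19.42 days.

19.4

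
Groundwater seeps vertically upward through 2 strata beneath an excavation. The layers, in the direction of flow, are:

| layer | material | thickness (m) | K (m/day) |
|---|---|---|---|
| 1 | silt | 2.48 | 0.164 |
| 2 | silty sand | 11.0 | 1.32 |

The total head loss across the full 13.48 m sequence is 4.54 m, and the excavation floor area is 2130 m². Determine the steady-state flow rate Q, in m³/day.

412

Flow is perpendicular to layering, so the layers act in series and the equivalent K is the thickness-weighted harmonic mean.
Total thickness L = 2.48 + 11.0 = 13.48 m.
Σ(b_i/K_i) = 2.48/0.164 + 11.0/1.32 = 23.46 d.
K_eq = L / Σ(b_i/K_i) = 13.48 / 23.46 = 0.5747 m/day.
Q = K_eq · A · (Δh/L) = 0.5747 × 2130 × (4.54/13.48) = 412.3 m³/day.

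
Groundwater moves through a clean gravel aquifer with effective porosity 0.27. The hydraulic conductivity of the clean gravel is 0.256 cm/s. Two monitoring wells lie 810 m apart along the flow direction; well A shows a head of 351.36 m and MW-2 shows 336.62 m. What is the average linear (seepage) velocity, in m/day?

14.9

Convert K: 0.256 cm/s × 864 = 221.2 m/day.
Hydraulic gradient i = (351.36 − 336.62) / 810 = 14.74 / 810 = 0.01820.
Darcy flux q = K · i = 221.2 × 0.01820 = 4.025 m/day.
Seepage velocity v = q / n_e = 4.025 / 0.27 = 14.91 m/day.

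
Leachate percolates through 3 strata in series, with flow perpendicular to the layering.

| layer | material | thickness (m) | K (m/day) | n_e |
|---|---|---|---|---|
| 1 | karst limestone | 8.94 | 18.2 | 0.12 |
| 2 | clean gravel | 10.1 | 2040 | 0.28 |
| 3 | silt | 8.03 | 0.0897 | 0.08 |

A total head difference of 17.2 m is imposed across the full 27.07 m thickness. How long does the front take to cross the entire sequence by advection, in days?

23.8

With flow normal to the layers, continuity requires the same specific discharge q through every layer.
Σ(b_i/K_i) = 8.94/18.2 + 10.1/2040 + 8.03/0.0897 = 90.02 d.
q = Δh / Σ(b_i/K_i) = 17.2 / 90.02 = 0.1911 m/day.
In each layer the seepage velocity is v_i = q/n_i, so the layer transit time is t_i = b_i·n_i / q:
  layer 1 (karst limestone): t_1 = 8.94 × 0.12 / 0.1911 = 5.615 d
  layer 2 (clean gravel): t_2 = 10.1 × 0.28 / 0.1911 = 14.80 d
  layer 3 (silt): t_3 = 8.03 × 0.08 / 0.1911 = 3.362 d
Total t = Σ t_i = 23.78 days.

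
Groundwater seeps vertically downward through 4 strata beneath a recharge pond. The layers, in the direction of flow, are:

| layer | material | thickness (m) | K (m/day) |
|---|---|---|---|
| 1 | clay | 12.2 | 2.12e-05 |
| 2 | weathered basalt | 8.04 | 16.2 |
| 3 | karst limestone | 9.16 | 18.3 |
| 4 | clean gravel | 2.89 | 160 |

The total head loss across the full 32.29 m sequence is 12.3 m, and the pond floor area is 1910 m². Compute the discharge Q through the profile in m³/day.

Flow is perpendicular to layering, so the layers act in series and the equivalent K is the thickness-weighted harmonic mean.
Total thickness L = 12.2 + 8.04 + 9.16 + 2.89 = 32.29 m.
Σ(b_i/K_i) = 12.2/2.12e-05 + 8.04/16.2 + 9.16/18.3 + 2.89/160 = 5.755e+05 d.
K_eq = L / Σ(b_i/K_i) = 32.29 / 5.755e+05 = 5.611e-05 m/day.
Q = K_eq · A · (Δh/L) = 5.611e-05 × 1910 × (12.3/32.29) = 0.04082 m³/day.

0.0408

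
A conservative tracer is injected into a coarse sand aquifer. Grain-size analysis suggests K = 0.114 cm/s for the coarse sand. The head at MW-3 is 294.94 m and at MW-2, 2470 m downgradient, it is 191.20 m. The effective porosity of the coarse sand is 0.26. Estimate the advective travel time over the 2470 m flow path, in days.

Convert K: 0.114 cm/s × 864 = 98.50 m/day.
Hydraulic gradient i = (294.94 − 191.20) / 2470 = 103.74 / 2470 = 0.04200.
Darcy flux q = K · i = 98.50 × 0.04200 = 4.137 m/day.
Seepage velocity v = q / n_e = 4.137 / 0.26 = 15.91 m/day.
Travel time t = L / v = 2470 / 15.91 = 155.2 days.

155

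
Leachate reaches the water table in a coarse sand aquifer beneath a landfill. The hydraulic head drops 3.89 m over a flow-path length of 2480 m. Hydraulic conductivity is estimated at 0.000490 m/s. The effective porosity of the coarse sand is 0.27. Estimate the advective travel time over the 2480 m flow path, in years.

Convert K: 0.000490 m/s × 86400 = 42.34 m/day.
Hydraulic gradient i = Δh / L = 3.89 / 2480 = 0.001569.
Darcy flux q = K · i = 42.34 × 0.001569 = 0.06641 m/day.
Seepage velocity v = q / n_e = 0.06641 / 0.27 = 0.2459 m/day.
Travel time t = L / v = 2480 / 0.2459 = 10083 days = 27.61 years.

27.6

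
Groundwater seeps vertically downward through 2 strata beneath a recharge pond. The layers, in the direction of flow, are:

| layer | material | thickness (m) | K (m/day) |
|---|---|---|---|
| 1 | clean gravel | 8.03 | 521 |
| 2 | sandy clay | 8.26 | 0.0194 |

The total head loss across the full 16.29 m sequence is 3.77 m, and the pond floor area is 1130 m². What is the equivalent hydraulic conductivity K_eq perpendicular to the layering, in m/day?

0.0383

Flow is perpendicular to layering, so the layers act in series and the equivalent K is the thickness-weighted harmonic mean.
Total thickness L = 8.03 + 8.26 = 16.29 m.
Σ(b_i/K_i) = 8.03/521 + 8.26/0.0194 = 425.8 d.
K_eq = L / Σ(b_i/K_i) = 16.29 / 425.8 = 0.03826 m/day.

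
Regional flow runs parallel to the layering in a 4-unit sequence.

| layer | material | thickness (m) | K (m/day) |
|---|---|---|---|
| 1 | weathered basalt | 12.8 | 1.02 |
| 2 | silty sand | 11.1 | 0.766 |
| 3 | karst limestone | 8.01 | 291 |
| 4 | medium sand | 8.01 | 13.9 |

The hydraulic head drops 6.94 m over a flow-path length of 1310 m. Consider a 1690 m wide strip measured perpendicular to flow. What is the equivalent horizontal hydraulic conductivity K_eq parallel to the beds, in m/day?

Flow is parallel to layering, so each bed carries its own Darcy discharge and the transmissivities add.
Σ(K_i·b_i) = 1.02×12.8 + 0.766×11.1 + 291×8.01 + 13.9×8.01 = 2464 m²/day.
Total thickness b = 39.92 m, so K_eq = Σ(K_i·b_i)/b = 61.72 m/day.

61.7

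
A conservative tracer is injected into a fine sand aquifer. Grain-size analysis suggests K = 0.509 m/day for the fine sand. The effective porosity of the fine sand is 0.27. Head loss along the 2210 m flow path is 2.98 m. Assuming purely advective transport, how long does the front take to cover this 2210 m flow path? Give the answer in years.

Hydraulic gradient i = Δh / L = 2.98 / 2210 = 0.001348.
Darcy flux q = K · i = 0.5090 × 0.001348 = 0.0006863 m/day.
Seepage velocity v = q / n_e = 0.0006863 / 0.27 = 0.002542 m/day.
Travel time t = L / v = 2210 / 0.002542 = 8.694e+05 days = 2380 years.

2380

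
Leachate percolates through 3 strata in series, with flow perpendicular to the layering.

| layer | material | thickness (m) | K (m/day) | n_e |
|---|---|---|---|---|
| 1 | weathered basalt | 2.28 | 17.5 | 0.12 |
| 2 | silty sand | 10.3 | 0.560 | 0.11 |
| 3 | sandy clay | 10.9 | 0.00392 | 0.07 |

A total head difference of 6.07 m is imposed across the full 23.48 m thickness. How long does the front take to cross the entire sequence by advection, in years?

With flow normal to the layers, continuity requires the same specific discharge q through every layer.
Σ(b_i/K_i) = 2.28/17.5 + 10.3/0.560 + 10.9/0.00392 = 2799 d.
q = Δh / Σ(b_i/K_i) = 6.07 / 2799 = 0.002169 m/day.
In each layer the seepage velocity is v_i = q/n_i, so the layer transit time is t_i = b_i·n_i / q:
  layer 1 (weathered basalt): t_1 = 2.28 × 0.12 / 0.002169 = 126.2 d
  layer 2 (silty sand): t_2 = 10.3 × 0.11 / 0.002169 = 522.5 d
  layer 3 (sandy clay): t_3 = 10.9 × 0.07 / 0.002169 = 351.9 d
Total t = Σ t_i = 1000 days = 2.739 years.

2.74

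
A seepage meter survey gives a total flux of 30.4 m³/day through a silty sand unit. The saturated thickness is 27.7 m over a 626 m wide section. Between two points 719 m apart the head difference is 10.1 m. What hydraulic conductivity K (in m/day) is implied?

Cross-sectional area A = 626 × 27.7 = 17340 m².
Hydraulic gradient i = Δh / L = 10.1 / 719 = 0.01405.
From Q = K·A·i, K = Q / (A·i) = 30.4 / (17340 × 0.01405) = 0.1248 m/day.

0.125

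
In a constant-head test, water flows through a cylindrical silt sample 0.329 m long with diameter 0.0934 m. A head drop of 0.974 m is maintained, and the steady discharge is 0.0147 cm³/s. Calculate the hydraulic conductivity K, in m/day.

Cross-sectional area A = π·(d/2)² = π × (0.0934/2)² = 0.006851 m².
Convert discharge: 0.0147 cm³/s = 1.470e-08 m³/s.
Darcy's law rearranged: K = Q·L / (A·Δh) = 1.470e-08 × 0.329 / (0.006851 × 0.974) = 7.247e-07 m/s = 0.06262 m/day.

0.0626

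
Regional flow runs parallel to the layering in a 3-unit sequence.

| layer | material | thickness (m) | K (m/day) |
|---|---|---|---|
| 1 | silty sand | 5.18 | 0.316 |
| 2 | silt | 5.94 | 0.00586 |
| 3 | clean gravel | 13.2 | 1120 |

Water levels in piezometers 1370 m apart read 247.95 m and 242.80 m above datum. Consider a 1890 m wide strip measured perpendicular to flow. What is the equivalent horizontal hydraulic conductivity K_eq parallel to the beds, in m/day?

Flow is parallel to layering, so each bed carries its own Darcy discharge and the transmissivities add.
Σ(K_i·b_i) = 0.316×5.18 + 0.00586×5.94 + 1120×13.2 = 14786 m²/day.
Total thickness b = 24.32 m, so K_eq = Σ(K_i·b_i)/b = 608.0 m/day.

608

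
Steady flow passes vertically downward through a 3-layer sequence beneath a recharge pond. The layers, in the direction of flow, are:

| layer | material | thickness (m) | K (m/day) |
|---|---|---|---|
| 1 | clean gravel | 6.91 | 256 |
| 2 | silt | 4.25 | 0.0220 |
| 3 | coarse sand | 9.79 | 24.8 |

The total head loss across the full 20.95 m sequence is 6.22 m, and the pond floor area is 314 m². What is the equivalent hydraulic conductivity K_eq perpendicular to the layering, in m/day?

0.108

Flow is perpendicular to layering, so the layers act in series and the equivalent K is the thickness-weighted harmonic mean.
Total thickness L = 6.91 + 4.25 + 9.79 = 20.95 m.
Σ(b_i/K_i) = 6.91/256 + 4.25/0.0220 + 9.79/24.8 = 193.6 d.
K_eq = L / Σ(b_i/K_i) = 20.95 / 193.6 = 0.1082 m/day.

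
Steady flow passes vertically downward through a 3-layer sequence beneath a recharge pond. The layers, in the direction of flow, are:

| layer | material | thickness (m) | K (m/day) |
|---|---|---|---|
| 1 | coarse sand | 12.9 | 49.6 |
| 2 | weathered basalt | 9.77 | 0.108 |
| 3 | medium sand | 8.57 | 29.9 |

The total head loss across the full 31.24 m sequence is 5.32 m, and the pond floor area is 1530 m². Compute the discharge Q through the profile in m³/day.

Flow is perpendicular to layering, so the layers act in series and the equivalent K is the thickness-weighted harmonic mean.
Total thickness L = 12.9 + 9.77 + 8.57 = 31.24 m.
Σ(b_i/K_i) = 12.9/49.6 + 9.77/0.108 + 8.57/29.9 = 91.01 d.
K_eq = L / Σ(b_i/K_i) = 31.24 / 91.01 = 0.3433 m/day.
Q = K_eq · A · (Δh/L) = 0.3433 × 1530 × (5.32/31.24) = 89.44 m³/day.

89.4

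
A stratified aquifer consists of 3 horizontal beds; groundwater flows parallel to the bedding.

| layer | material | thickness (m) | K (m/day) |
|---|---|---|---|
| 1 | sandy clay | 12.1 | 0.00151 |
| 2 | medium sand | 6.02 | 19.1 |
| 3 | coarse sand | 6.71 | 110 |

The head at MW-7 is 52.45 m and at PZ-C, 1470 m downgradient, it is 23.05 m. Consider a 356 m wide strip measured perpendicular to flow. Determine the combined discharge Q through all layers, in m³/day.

6070

Flow is parallel to layering, so each bed carries its own Darcy discharge and the transmissivities add.
Σ(K_i·b_i) = 0.00151×12.1 + 19.1×6.02 + 110×6.71 = 853.1 m²/day.
Hydraulic gradient i = (52.45 − 23.05) / 1470 = 29.4 / 1470 = 0.02000.
Q = Σ(K_i·b_i) · W · i = 853.1 × 356 × 0.02000 = 6074 m³/day.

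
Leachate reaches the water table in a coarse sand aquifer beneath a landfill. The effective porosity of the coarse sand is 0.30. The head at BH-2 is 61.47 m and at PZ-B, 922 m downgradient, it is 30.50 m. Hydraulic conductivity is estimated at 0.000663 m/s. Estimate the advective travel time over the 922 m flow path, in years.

Convert K: 0.000663 m/s × 86400 = 57.28 m/day.
Hydraulic gradient i = (61.47 − 30.50) / 922 = 30.97 / 922 = 0.03359.
Darcy flux q = K · i = 57.28 × 0.03359 = 1.924 m/day.
Seepage velocity v = q / n_e = 1.924 / 0.30 = 6.414 m/day.
Travel time t = L / v = 922 / 6.414 = 143.8 days = 0.3936 years.

0.394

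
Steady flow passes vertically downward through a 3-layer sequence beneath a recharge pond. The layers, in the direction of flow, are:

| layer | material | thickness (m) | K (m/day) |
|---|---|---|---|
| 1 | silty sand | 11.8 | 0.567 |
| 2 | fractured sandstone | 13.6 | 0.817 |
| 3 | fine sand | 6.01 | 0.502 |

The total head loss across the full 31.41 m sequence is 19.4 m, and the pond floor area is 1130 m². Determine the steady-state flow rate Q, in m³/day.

443

Flow is perpendicular to layering, so the layers act in series and the equivalent K is the thickness-weighted harmonic mean.
Total thickness L = 11.8 + 13.6 + 6.01 = 31.41 m.
Σ(b_i/K_i) = 11.8/0.567 + 13.6/0.817 + 6.01/0.502 = 49.43 d.
K_eq = L / Σ(b_i/K_i) = 31.41 / 49.43 = 0.6354 m/day.
Q = K_eq · A · (Δh/L) = 0.6354 × 1130 × (19.4/31.41) = 443.5 m³/day.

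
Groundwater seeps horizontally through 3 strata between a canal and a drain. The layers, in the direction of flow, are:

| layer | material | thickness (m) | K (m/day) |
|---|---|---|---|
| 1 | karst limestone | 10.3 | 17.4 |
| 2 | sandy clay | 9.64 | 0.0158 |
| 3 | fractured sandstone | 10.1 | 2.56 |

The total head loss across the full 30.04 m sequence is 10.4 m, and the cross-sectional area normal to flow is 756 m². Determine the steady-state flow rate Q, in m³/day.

Flow is perpendicular to layering, so the layers act in series and the equivalent K is the thickness-weighted harmonic mean.
Total thickness L = 10.3 + 9.64 + 10.1 = 30.04 m.
Σ(b_i/K_i) = 10.3/17.4 + 9.64/0.0158 + 10.1/2.56 = 614.7 d.
K_eq = L / Σ(b_i/K_i) = 30.04 / 614.7 = 0.04887 m/day.
Q = K_eq · A · (Δh/L) = 0.04887 × 756 × (10.4/30.04) = 12.79 m³/day.

12.8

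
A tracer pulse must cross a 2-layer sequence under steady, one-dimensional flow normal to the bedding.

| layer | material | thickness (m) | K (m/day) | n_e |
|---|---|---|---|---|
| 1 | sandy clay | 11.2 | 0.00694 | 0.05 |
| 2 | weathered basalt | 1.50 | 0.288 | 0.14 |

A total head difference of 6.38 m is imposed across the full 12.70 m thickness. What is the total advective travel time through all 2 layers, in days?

With flow normal to the layers, continuity requires the same specific discharge q through every layer.
Σ(b_i/K_i) = 11.2/0.00694 + 1.50/0.288 = 1619 d.
q = Δh / Σ(b_i/K_i) = 6.38 / 1619 = 0.003941 m/day.
In each layer the seepage velocity is v_i = q/n_i, so the layer transit time is t_i = b_i·n_i / q:
  layer 1 (sandy clay): t_1 = 11.2 × 0.05 / 0.003941 = 142.1 d
  layer 2 (weathered basalt): t_2 = 1.50 × 0.14 / 0.003941 = 53.29 d
Total t = Σ t_i = 195.4 days.

195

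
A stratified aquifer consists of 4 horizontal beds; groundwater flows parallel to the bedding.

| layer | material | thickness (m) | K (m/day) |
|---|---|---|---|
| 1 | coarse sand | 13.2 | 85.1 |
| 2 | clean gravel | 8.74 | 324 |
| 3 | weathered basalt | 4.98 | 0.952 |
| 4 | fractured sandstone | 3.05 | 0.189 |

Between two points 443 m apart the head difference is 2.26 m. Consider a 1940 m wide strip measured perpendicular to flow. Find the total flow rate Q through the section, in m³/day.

39200

Flow is parallel to layering, so each bed carries its own Darcy discharge and the transmissivities add.
Σ(K_i·b_i) = 85.1×13.2 + 324×8.74 + 0.952×4.98 + 0.189×3.05 = 3960 m²/day.
Hydraulic gradient i = Δh / L = 2.26 / 443 = 0.005102.
Q = Σ(K_i·b_i) · W · i = 3960 × 1940 × 0.005102 = 39196 m³/day.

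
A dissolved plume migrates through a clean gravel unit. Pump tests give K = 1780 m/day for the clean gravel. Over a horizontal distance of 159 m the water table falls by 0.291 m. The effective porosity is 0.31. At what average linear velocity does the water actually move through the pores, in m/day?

Hydraulic gradient i = Δh / L = 0.291 / 159 = 0.001830.
Darcy flux q = K · i = 1780 × 0.001830 = 3.258 m/day.
Seepage velocity v = q / n_e = 3.258 / 0.31 = 10.51 m/day.

10.5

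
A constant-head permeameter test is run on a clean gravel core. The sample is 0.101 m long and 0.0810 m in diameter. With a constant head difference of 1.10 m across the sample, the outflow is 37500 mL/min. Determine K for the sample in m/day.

962

Cross-sectional area A = π·(d/2)² = π × (0.0810/2)² = 0.005153 m².
Convert discharge: 37500 mL/min = 0.0006250 m³/s.
Darcy's law rearranged: K = Q·L / (A·Δh) = 0.0006250 × 0.101 / (0.005153 × 1.10) = 0.01114 m/s = 962.2 m/day.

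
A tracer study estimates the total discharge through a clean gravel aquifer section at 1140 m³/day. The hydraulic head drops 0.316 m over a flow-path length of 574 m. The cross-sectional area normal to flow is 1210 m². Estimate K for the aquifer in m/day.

1710

Hydraulic gradient i = Δh / L = 0.316 / 574 = 0.0005505.
From Q = K·A·i, K = Q / (A·i) = 1140 / (1210 × 0.0005505) = 1711 m/day.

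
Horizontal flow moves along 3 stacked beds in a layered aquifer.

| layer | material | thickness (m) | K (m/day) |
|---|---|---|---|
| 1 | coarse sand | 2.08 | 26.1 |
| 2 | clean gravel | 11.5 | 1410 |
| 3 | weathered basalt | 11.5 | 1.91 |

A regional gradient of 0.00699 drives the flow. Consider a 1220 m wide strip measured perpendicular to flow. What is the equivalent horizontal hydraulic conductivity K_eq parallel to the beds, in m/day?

650

Flow is parallel to layering, so each bed carries its own Darcy discharge and the transmissivities add.
Σ(K_i·b_i) = 26.1×2.08 + 1410×11.5 + 1.91×11.5 = 16291 m²/day.
Total thickness b = 25.08 m, so K_eq = Σ(K_i·b_i)/b = 649.6 m/day.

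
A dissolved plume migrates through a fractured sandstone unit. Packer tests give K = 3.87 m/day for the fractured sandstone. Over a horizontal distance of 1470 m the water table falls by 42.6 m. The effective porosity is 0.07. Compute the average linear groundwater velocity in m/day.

1.60

Hydraulic gradient i = Δh / L = 42.6 / 1470 = 0.02898.
Darcy flux q = K · i = 3.870 × 0.02898 = 0.1122 m/day.
Seepage velocity v = q / n_e = 0.1122 / 0.07 = 1.602 m/day.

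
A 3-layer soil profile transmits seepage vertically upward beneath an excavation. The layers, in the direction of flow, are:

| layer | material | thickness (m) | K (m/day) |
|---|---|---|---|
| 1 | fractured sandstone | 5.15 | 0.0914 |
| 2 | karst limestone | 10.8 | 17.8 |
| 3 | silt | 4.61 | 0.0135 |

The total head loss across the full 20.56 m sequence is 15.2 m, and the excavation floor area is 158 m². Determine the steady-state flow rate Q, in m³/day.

Flow is perpendicular to layering, so the layers act in series and the equivalent K is the thickness-weighted harmonic mean.
Total thickness L = 5.15 + 10.8 + 4.61 = 20.56 m.
Σ(b_i/K_i) = 5.15/0.0914 + 10.8/17.8 + 4.61/0.0135 = 398.4 d.
K_eq = L / Σ(b_i/K_i) = 20.56 / 398.4 = 0.05160 m/day.
Q = K_eq · A · (Δh/L) = 0.05160 × 158 × (15.2/20.56) = 6.028 m³/day.

6.03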